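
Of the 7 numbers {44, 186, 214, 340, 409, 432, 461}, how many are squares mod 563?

(44/563) = +1 → QR.
(186/563) = +1 → QR.
(214/563) = -1 → non-residue.
(340/563) = -1 → non-residue.
(409/563) = +1 → QR.
(432/563) = +1 → QR.
(461/563) = +1 → QR.
Total quadratic residues among the 7: 5.

5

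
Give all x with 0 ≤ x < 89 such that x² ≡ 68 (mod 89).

89 ≡ 1 (mod 4), so we find a root by search.
Trying successive values, 35² = 1225 ≡ 68 (mod 89). The other root is 89 − 35 = 54.

35, 54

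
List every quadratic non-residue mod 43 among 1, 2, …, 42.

Square k = 1,…,21 (k and 43−k give the same square):
1²=1, 2²=4, 3²=9, 4²=16, 5²=25, 6²=36, 7²≡6, 8²≡21, 9²≡38, 10²≡14, 11²≡35, 12²≡15, 13²≡40, 14²≡24, 15²≡10, 16²≡41, 17²≡31, 18²≡23, 19²≡17, 20²≡13, 21²≡11 (mod 43).
The residues are {1, 4, 6, 9, 10, 11, 13, 14, 15, 16, 17, 21, 23, 24, 25, 31, 35, 36, 38, 40, 41}; the non-residues are the remaining 21 nonzero classes.

2 3 5 7 8 12 18 19 20 22 26 27 28 29 30 32 33 34 37 39 42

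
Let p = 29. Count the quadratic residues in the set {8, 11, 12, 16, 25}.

2

(8/29) = -1 → non-residue.
(11/29) = -1 → non-residue.
(12/29) = -1 → non-residue.
(16/29) = +1 → QR.
(25/29) = +1 → QR.
Total quadratic residues among the 5: 2.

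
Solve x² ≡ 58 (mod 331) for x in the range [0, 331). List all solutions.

Since 331 ≡ 3 (mod 4), a square root of 58 is 58^((331+1)/4) = 58^83 mod 331.
Repeated squaring: 58^2≡54, 58^4≡268, 58^8≡328, 58^16≡9, 58^32≡81, 58^64≡272 (mod 331).
58^83 = 58^(64+16+2+1) ≡ 183 (mod 331).
Check: 183² = 33489 ≡ 58 (mod 331). The two roots are 148 and 183.

148, 183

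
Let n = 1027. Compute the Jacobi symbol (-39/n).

First reduce: -39 ≡ 988 (mod 1027).
Pull out 2^2: since 1027 ≡ 3 (mod 8), (2/1027) = -1, so (2/1027)^2 = +1.
Reciprocity: 247 ≡ 3 and 1027 ≡ 3 (mod 4), so (247/1027) = −(1027/247).
Reduce top mod 247: now compute (39/247).
Reciprocity: 39 ≡ 3 and 247 ≡ 3 (mod 4), so (39/247) = −(247/39).
Reduce top mod 39: now compute (13/39).
Reciprocity: 13 ≡ 1 and 39 ≡ 3 (mod 4), so (13/39) = +(39/13).
Reduce top mod 13: now compute (0/13).
Top reduces to 0: gcd > 1, so the symbol is 0.

0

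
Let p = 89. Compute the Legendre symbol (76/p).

-1

Pull out 2^2: since 89 ≡ 1 (mod 8), (2/89) = +1, so (2/89)^2 = +1.
Reciprocity: 19 ≡ 3 and 89 ≡ 1 (mod 4), so (19/89) = +(89/19).
Reduce top mod 19: now compute (13/19).
Reciprocity: 13 ≡ 1 and 19 ≡ 3 (mod 4), so (13/19) = +(19/13).
Reduce top mod 13: now compute (6/13).
Pull out 2: since 13 ≡ 5 (mod 8), (2/13) = -1.
Reciprocity: 3 ≡ 3 and 13 ≡ 1 (mod 4), so (3/13) = +(13/3).
Reduce top mod 3: now compute (1/3).
Reached (1/3) = 1. Collecting the sign flips along the way, the symbol is -1.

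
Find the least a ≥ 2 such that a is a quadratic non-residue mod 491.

(2/491) = −1, so 2 is the smallest positive non-residue mod 491.

2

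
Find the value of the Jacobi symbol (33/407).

0

Reciprocity: 33 ≡ 1 and 407 ≡ 3 (mod 4), so (33/407) = +(407/33).
Reduce top mod 33: now compute (11/33).
Reciprocity: 11 ≡ 3 and 33 ≡ 1 (mod 4), so (11/33) = +(33/11).
Reduce top mod 11: now compute (0/11).
Top reduces to 0: gcd > 1, so the symbol is 0.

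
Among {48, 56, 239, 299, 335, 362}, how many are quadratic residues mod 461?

2

(48/461) = -1 → non-residue.
(56/461) = +1 → QR.
(239/461) = -1 → non-residue.
(299/461) = -1 → non-residue.
(335/461) = +1 → QR.
(362/461) = -1 → non-residue.
Total quadratic residues among the 6: 2.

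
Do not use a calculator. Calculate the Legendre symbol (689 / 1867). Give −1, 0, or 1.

Reciprocity: 689 ≡ 1 and 1867 ≡ 3 (mod 4), so (689/1867) = +(1867/689).
Reduce top mod 689: now compute (489/689).
Reciprocity: 489 ≡ 1 and 689 ≡ 1 (mod 4), so (489/689) = +(689/489).
Reduce top mod 489: now compute (200/489).
Pull out 2^3: since 489 ≡ 1 (mod 8), (2/489) = +1, so (2/489)^3 = +1.
Reciprocity: 25 ≡ 1 and 489 ≡ 1 (mod 4), so (25/489) = +(489/25).
Reduce top mod 25: now compute (14/25).
Pull out 2: since 25 ≡ 1 (mod 8), (2/25) = +1.
Reciprocity: 7 ≡ 3 and 25 ≡ 1 (mod 4), so (7/25) = +(25/7).
Reduce top mod 7: now compute (4/7).
Pull out 2^2: since 7 ≡ 7 (mod 8), (2/7) = +1, so (2/7)^2 = +1.
Reached (1/7) = 1. Collecting the sign flips along the way, the symbol is +1.

1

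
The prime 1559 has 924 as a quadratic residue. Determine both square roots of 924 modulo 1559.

Since 1559 ≡ 3 (mod 4), a square root of 924 is 924^((1559+1)/4) = 924^390 mod 1559.
Repeated squaring: 924^2≡1003, 924^4≡454, 924^8≡328, 924^16≡13, 924^32≡169, 924^64≡499, 924^128≡1120, 924^256≡964 (mod 1559).
924^390 = 924^(256+128+4+2) ≡ 361 (mod 1559).
Check: 361² = 130321 ≡ 924 (mod 1559). The two roots are 361 and 1198.

361, 1198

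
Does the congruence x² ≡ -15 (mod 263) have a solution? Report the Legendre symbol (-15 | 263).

1

First reduce: -15 ≡ 248 (mod 263).
Pull out 2^3: since 263 ≡ 7 (mod 8), (2/263) = +1, so (2/263)^3 = +1.
Reciprocity: 31 ≡ 3 and 263 ≡ 3 (mod 4), so (31/263) = −(263/31).
Reduce top mod 31: now compute (15/31).
Reciprocity: 15 ≡ 3 and 31 ≡ 3 (mod 4), so (15/31) = −(31/15).
Reduce top mod 15: now compute (1/15).
Reached (1/15) = 1. Collecting the sign flips along the way, the symbol is +1.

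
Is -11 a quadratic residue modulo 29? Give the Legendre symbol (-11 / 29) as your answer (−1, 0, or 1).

-1

Euler's criterion: (-11/29) ≡ 18^14 (mod 29).
18^2 ≡ 5 (mod 29)
18^4 ≡ 25 (mod 29)
18^8 ≡ 16 (mod 29)
18^14 = 18^(8+4+2) ≡ 28 (mod 29).
Result is 28 ≡ −1, so (-11/29) = −1.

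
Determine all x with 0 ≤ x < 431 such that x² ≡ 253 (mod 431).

111, 320

Since 431 ≡ 3 (mod 4), a square root of 253 is 253^((431+1)/4) = 253^108 mod 431.
Repeated squaring: 253^2≡221, 253^4≡138, 253^8≡80, 253^16≡366, 253^32≡346, 253^64≡329 (mod 431).
253^108 = 253^(64+32+8+4) ≡ 320 (mod 431).
Check: 320² = 102400 ≡ 253 (mod 431). The two roots are 111 and 320.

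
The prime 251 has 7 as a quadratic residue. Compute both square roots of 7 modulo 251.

Since 251 ≡ 3 (mod 4), a square root of 7 is 7^((251+1)/4) = 7^63 mod 251.
Repeated squaring: 7^2≡49, 7^4≡142, 7^8≡84, 7^16≡28, 7^32≡31 (mod 251).
7^63 = 7^(32+16+8+4+2+1) ≡ 209 (mod 251).
Check: 209² = 43681 ≡ 7 (mod 251). The two roots are 42 and 209.

42, 209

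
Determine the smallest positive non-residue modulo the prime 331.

(2/331) = −1, so 2 is the smallest positive non-residue mod 331.

2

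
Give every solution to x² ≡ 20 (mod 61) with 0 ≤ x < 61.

61 ≡ 1 (mod 4), so we find a root by search.
Trying successive values, 9² = 81 ≡ 20 (mod 61). The other root is 61 − 9 = 52.

9, 52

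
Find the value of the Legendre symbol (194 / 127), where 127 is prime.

-1

First reduce: 194 ≡ 67 (mod 127).
Reciprocity: 67 ≡ 3 and 127 ≡ 3 (mod 4), so (67/127) = −(127/67).
Reduce top mod 67: now compute (60/67).
Pull out 2^2: since 67 ≡ 3 (mod 8), (2/67) = -1, so (2/67)^2 = +1.
Reciprocity: 15 ≡ 3 and 67 ≡ 3 (mod 4), so (15/67) = −(67/15).
Reduce top mod 15: now compute (7/15).
Reciprocity: 7 ≡ 3 and 15 ≡ 3 (mod 4), so (7/15) = −(15/7).
Reduce top mod 7: now compute (1/7).
Reached (1/7) = 1. Collecting the sign flips along the way, the symbol is -1.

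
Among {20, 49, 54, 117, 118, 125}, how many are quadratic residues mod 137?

2

(20/137) = -1 → non-residue.
(49/137) = +1 → QR.
(54/137) = -1 → non-residue.
(117/137) = -1 → non-residue.
(118/137) = +1 → QR.
(125/137) = -1 → non-residue.
Total quadratic residues among the 6: 2.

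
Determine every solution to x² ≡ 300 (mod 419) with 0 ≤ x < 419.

129, 290

Since 419 ≡ 3 (mod 4), a square root of 300 is 300^((419+1)/4) = 300^105 mod 419.
Repeated squaring: 300^2≡334, 300^4≡102, 300^8≡348, 300^16≡13, 300^32≡169, 300^64≡69 (mod 419).
300^105 = 300^(64+32+8+1) ≡ 129 (mod 419).
Check: 129² = 16641 ≡ 300 (mod 419). The two roots are 129 and 290.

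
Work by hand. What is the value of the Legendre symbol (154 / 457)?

-1

Euler's criterion: (154/457) ≡ 154^228 (mod 457).
154^2 ≡ 409 (mod 457)
154^4 ≡ 19 (mod 457)
154^8 ≡ 361 (mod 457)
154^16 ≡ 76 (mod 457)
154^32 ≡ 292 (mod 457)
154^64 ≡ 262 (mod 457)
154^128 ≡ 94 (mod 457)
154^228 = 154^(128+64+32+4) ≡ 456 (mod 457).
Result is 456 ≡ −1, so (154/457) = −1.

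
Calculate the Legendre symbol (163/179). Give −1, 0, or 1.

Reciprocity: 163 ≡ 3 and 179 ≡ 3 (mod 4), so (163/179) = −(179/163).
Reduce top mod 163: now compute (16/163).
Pull out 2^4: since 163 ≡ 3 (mod 8), (2/163) = -1, so (2/163)^4 = +1.
Reached (1/163) = 1. Collecting the sign flips along the way, the symbol is -1.

-1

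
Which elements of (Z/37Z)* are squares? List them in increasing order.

Square k = 1,…,18 (k and 37−k give the same square):
1²=1, 2²=4, 3²=9, 4²=16, 5²=25, 6²=36, 7²≡12, 8²≡27, 9²≡7, 10²≡26, 11²≡10, 12²≡33, 13²≡21, 14²≡11, 15²≡3, 16²≡34, 17²≡30, 18²≡28 (mod 37).
So the quadratic residues mod 37 are {1, 3, 4, 7, 9, 10, 11, 12, 16, 21, 25, 26, 27, 28, 30, 33, 34, 36}.

1 3 4 7 9 10 11 12 16 21 25 26 27 28 30 33 34 36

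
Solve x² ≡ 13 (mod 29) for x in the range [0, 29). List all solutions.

10, 19

29 ≡ 1 (mod 4), so we find a root by search.
Trying successive values, 10² = 100 ≡ 13 (mod 29). The other root is 29 − 10 = 19.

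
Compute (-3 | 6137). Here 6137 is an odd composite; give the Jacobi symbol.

First reduce: -3 ≡ 6134 (mod 6137).
Pull out 2: since 6137 ≡ 1 (mod 8), (2/6137) = +1.
Reciprocity: 3067 ≡ 3 and 6137 ≡ 1 (mod 4), so (3067/6137) = +(6137/3067).
Reduce top mod 3067: now compute (3/3067).
Reciprocity: 3 ≡ 3 and 3067 ≡ 3 (mod 4), so (3/3067) = −(3067/3).
Reduce top mod 3: now compute (1/3).
Reached (1/3) = 1. Collecting the sign flips along the way, the symbol is -1.

-1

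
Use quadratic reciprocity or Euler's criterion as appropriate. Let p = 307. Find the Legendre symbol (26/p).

Pull out 2: since 307 ≡ 3 (mod 8), (2/307) = -1.
Reciprocity: 13 ≡ 1 and 307 ≡ 3 (mod 4), so (13/307) = +(307/13).
Reduce top mod 13: now compute (8/13).
Pull out 2^3: since 13 ≡ 5 (mod 8), (2/13) = -1, so (2/13)^3 = -1.
Reached (1/13) = 1. Collecting the sign flips along the way, the symbol is +1.

1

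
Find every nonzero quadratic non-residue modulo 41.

3, 6, 7, 11, 12, 13, 14, 15, 17, 19, 22, 24, 26, 27, 28, 29, 30, 34, 35, 38

Square k = 1,…,20 (k and 41−k give the same square):
1²=1, 2²=4, 3²=9, 4²=16, 5²=25, 6²=36, 7²≡8, 8²≡23, 9²≡40, 10²≡18, 11²≡39, 12²≡21, 13²≡5, 14²≡32, 15²≡20, 16²≡10, 17²≡2, 18²≡37, 19²≡33, 20²≡31 (mod 41).
The residues are {1, 2, 4, 5, 8, 9, 10, 16, 18, 20, 21, 23, 25, 31, 32, 33, 36, 37, 39, 40}; the non-residues are the remaining 20 nonzero classes.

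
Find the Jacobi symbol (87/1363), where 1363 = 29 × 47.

Reciprocity: 87 ≡ 3 and 1363 ≡ 3 (mod 4), so (87/1363) = −(1363/87).
Reduce top mod 87: now compute (58/87).
Pull out 2: since 87 ≡ 7 (mod 8), (2/87) = +1.
Reciprocity: 29 ≡ 1 and 87 ≡ 3 (mod 4), so (29/87) = +(87/29).
Reduce top mod 29: now compute (0/29).
Top reduces to 0: gcd > 1, so the symbol is 0.

0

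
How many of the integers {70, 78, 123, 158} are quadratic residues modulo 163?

(70/163) = -1 → non-residue.
(78/163) = -1 → non-residue.
(123/163) = -1 → non-residue.
(158/163) = +1 → QR.
Total quadratic residues among the 4: 1.

1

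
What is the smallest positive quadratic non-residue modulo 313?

5

(2/313) = +1, so 2 is a residue.
(3/313) = +1, so 3 is a residue.
(4/313) = +1, so 4 is a residue.
(5/313) = −1, so 5 is the smallest positive non-residue mod 313.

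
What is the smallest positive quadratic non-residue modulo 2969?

(2/2969) = +1, so 2 is a residue.
(3/2969) = −1, so 3 is the smallest positive non-residue mod 2969.

3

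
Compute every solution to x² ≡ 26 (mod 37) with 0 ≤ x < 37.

10, 27

37 ≡ 1 (mod 4), so we find a root by search.
Trying successive values, 10² = 100 ≡ 26 (mod 37). The other root is 37 − 10 = 27.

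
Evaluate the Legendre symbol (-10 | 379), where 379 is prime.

First reduce: -10 ≡ 369 (mod 379).
Reciprocity: 369 ≡ 1 and 379 ≡ 3 (mod 4), so (369/379) = +(379/369).
Reduce top mod 369: now compute (10/369).
Pull out 2: since 369 ≡ 1 (mod 8), (2/369) = +1.
Reciprocity: 5 ≡ 1 and 369 ≡ 1 (mod 4), so (5/369) = +(369/5).
Reduce top mod 5: now compute (4/5).
Pull out 2^2: since 5 ≡ 5 (mod 8), (2/5) = -1, so (2/5)^2 = +1.
Reached (1/5) = 1. Collecting the sign flips along the way, the symbol is +1.

1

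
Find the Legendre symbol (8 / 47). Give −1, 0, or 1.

Pull out 2^3: since 47 ≡ 7 (mod 8), (2/47) = +1, so (2/47)^3 = +1.
Reached (1/47) = 1. Collecting the sign flips along the way, the symbol is +1.

1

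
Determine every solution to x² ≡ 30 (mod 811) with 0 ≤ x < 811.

Since 811 ≡ 3 (mod 4), a square root of 30 is 30^((811+1)/4) = 30^203 mod 811.
Repeated squaring: 30^2≡89, 30^4≡622, 30^8≡37, 30^16≡558, 30^32≡751, 30^64≡356, 30^128≡220 (mod 811).
30^203 = 30^(128+64+8+2+1) ≡ 29 (mod 811).
Check: 29² = 841 ≡ 30 (mod 811). The two roots are 29 and 782.

29, 782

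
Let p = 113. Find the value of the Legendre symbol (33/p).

-1

Euler's criterion: (33/113) ≡ 33^56 (mod 113).
33^2 ≡ 72 (mod 113)
33^4 ≡ 99 (mod 113)
33^8 ≡ 83 (mod 113)
33^16 ≡ 109 (mod 113)
33^32 ≡ 16 (mod 113)
33^56 = 33^(32+16+8) ≡ 112 (mod 113).
Result is 112 ≡ −1, so (33/113) = −1.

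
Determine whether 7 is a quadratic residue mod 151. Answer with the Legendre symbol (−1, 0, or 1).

Reciprocity: 7 ≡ 3 and 151 ≡ 3 (mod 4), so (7/151) = −(151/7).
Reduce top mod 7: now compute (4/7).
Pull out 2^2: since 7 ≡ 7 (mod 8), (2/7) = +1, so (2/7)^2 = +1.
Reached (1/7) = 1. Collecting the sign flips along the way, the symbol is -1.

-1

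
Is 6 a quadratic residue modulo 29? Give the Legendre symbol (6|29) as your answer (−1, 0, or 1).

1

Pull out 2: since 29 ≡ 5 (mod 8), (2/29) = -1.
Reciprocity: 3 ≡ 3 and 29 ≡ 1 (mod 4), so (3/29) = +(29/3).
Reduce top mod 3: now compute (2/3).
Pull out 2: since 3 ≡ 3 (mod 8), (2/3) = -1.
Reached (1/3) = 1. Collecting the sign flips along the way, the symbol is +1.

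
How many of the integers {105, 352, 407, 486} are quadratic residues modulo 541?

3

(105/541) = +1 → QR.
(352/541) = +1 → QR.
(407/541) = +1 → QR.
(486/541) = -1 → non-residue.
Total quadratic residues among the 4: 3.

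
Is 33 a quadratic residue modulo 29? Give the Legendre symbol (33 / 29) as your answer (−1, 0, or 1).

First reduce: 33 ≡ 4 (mod 29).
Pull out 2^2: since 29 ≡ 5 (mod 8), (2/29) = -1, so (2/29)^2 = +1.
Reached (1/29) = 1. Collecting the sign flips along the way, the symbol is +1.

1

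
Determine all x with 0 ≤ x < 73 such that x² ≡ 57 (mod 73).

73 ≡ 1 (mod 4), so we find a root by search.
Trying successive values, 35² = 1225 ≡ 57 (mod 73). The other root is 73 − 35 = 38.

35, 38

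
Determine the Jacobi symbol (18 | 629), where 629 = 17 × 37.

Pull out 2: since 629 ≡ 5 (mod 8), (2/629) = -1.
Reciprocity: 9 ≡ 1 and 629 ≡ 1 (mod 4), so (9/629) = +(629/9).
Reduce top mod 9: now compute (8/9).
Pull out 2^3: since 9 ≡ 1 (mod 8), (2/9) = +1, so (2/9)^3 = +1.
Reached (1/9) = 1. Collecting the sign flips along the way, the symbol is -1.

-1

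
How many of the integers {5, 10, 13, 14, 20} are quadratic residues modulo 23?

(5/23) = -1 → non-residue.
(10/23) = -1 → non-residue.
(13/23) = +1 → QR.
(14/23) = -1 → non-residue.
(20/23) = -1 → non-residue.
Total quadratic residues among the 5: 1.

1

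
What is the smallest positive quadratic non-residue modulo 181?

2

(2/181) = −1, so 2 is the smallest positive non-residue mod 181.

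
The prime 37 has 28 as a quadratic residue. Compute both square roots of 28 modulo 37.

18, 19

37 ≡ 1 (mod 4), so we find a root by search.
Trying successive values, 18² = 324 ≡ 28 (mod 37). The other root is 37 − 18 = 19.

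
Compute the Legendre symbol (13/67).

Euler's criterion: (13/67) ≡ 13^33 (mod 67).
13^2 ≡ 35 (mod 67)
13^4 ≡ 19 (mod 67)
13^8 ≡ 26 (mod 67)
13^16 ≡ 6 (mod 67)
13^32 ≡ 36 (mod 67)
13^33 = 13^(32+1) ≡ 66 (mod 67).
Result is 66 ≡ −1, so (13/67) = −1.

-1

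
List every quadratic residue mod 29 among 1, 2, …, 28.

Square k = 1,…,14 (k and 29−k give the same square):
1²=1, 2²=4, 3²=9, 4²=16, 5²=25, 6²≡7, 7²≡20, 8²≡6, 9²≡23, 10²≡13, 11²≡5, 12²≡28, 13²≡24, 14²≡22 (mod 29).
So the quadratic residues mod 29 are {1, 4, 5, 6, 7, 9, 13, 16, 20, 22, 23, 24, 25, 28}.

1 4 5 6 7 9 13 16 20 22 23 24 25 28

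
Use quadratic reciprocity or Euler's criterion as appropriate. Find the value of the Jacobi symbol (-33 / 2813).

1

First reduce: -33 ≡ 2780 (mod 2813).
Pull out 2^2: since 2813 ≡ 5 (mod 8), (2/2813) = -1, so (2/2813)^2 = +1.
Reciprocity: 695 ≡ 3 and 2813 ≡ 1 (mod 4), so (695/2813) = +(2813/695).
Reduce top mod 695: now compute (33/695).
Reciprocity: 33 ≡ 1 and 695 ≡ 3 (mod 4), so (33/695) = +(695/33).
Reduce top mod 33: now compute (2/33).
Pull out 2: since 33 ≡ 1 (mod 8), (2/33) = +1.
Reached (1/33) = 1. Collecting the sign flips along the way, the symbol is +1.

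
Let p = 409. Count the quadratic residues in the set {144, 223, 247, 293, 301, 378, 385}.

(144/409) = +1 → QR.
(223/409) = -1 → non-residue.
(247/409) = +1 → QR.
(293/409) = -1 → non-residue.
(301/409) = +1 → QR.
(378/409) = -1 → non-residue.
(385/409) = +1 → QR.
Total quadratic residues among the 7: 4.

4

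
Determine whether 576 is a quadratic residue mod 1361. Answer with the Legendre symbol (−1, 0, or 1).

1

Pull out 2^6: since 1361 ≡ 1 (mod 8), (2/1361) = +1, so (2/1361)^6 = +1.
Reciprocity: 9 ≡ 1 and 1361 ≡ 1 (mod 4), so (9/1361) = +(1361/9).
Reduce top mod 9: now compute (2/9).
Pull out 2: since 9 ≡ 1 (mod 8), (2/9) = +1.
Reached (1/9) = 1. Collecting the sign flips along the way, the symbol is +1.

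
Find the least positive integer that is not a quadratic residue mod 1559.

17

(2/1559) = +1, so 2 is a residue.
(3/1559) = +1, so 3 is a residue.
(4/1559) = +1, so 4 is a residue.
(5/1559) = +1, so 5 is a residue.
(6/1559) = +1, so 6 is a residue.
(7/1559) = +1, so 7 is a residue.
(8/1559) = +1, so 8 is a residue.
(9/1559) = +1, so 9 is a residue.
(10/1559) = +1, so 10 is a residue.
(11/1559) = +1, so 11 is a residue.
(12/1559) = +1, so 12 is a residue.
(13/1559) = +1, so 13 is a residue.
(14/1559) = +1, so 14 is a residue.
(15/1559) = +1, so 15 is a residue.
(16/1559) = +1, so 16 is a residue.
(17/1559) = −1, so 17 is the smallest positive non-residue mod 1559.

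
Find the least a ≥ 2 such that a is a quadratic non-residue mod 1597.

(2/1597) = −1, so 2 is the smallest positive non-residue mod 1597.

2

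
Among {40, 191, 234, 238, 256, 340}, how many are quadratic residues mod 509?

(40/509) = -1 → non-residue.
(191/509) = -1 → non-residue.
(234/509) = +1 → QR.
(238/509) = +1 → QR.
(256/509) = +1 → QR.
(340/509) = +1 → QR.
Total quadratic residues among the 6: 4.

4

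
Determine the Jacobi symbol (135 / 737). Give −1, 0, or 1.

Reciprocity: 135 ≡ 3 and 737 ≡ 1 (mod 4), so (135/737) = +(737/135).
Reduce top mod 135: now compute (62/135).
Pull out 2: since 135 ≡ 7 (mod 8), (2/135) = +1.
Reciprocity: 31 ≡ 3 and 135 ≡ 3 (mod 4), so (31/135) = −(135/31).
Reduce top mod 31: now compute (11/31).
Reciprocity: 11 ≡ 3 and 31 ≡ 3 (mod 4), so (11/31) = −(31/11).
Reduce top mod 11: now compute (9/11).
Reciprocity: 9 ≡ 1 and 11 ≡ 3 (mod 4), so (9/11) = +(11/9).
Reduce top mod 9: now compute (2/9).
Pull out 2: since 9 ≡ 1 (mod 8), (2/9) = +1.
Reached (1/9) = 1. Collecting the sign flips along the way, the symbol is +1.

1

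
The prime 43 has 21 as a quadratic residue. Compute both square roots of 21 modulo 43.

8, 35

Since 43 ≡ 3 (mod 4), a square root of 21 is 21^((43+1)/4) = 21^11 mod 43.
Repeated squaring: 21^2≡11, 21^4≡35, 21^8≡21 (mod 43).
21^11 = 21^(8+2+1) ≡ 35 (mod 43).
Check: 35² = 1225 ≡ 21 (mod 43). The two roots are 8 and 35.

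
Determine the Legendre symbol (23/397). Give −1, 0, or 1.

Reciprocity: 23 ≡ 3 and 397 ≡ 1 (mod 4), so (23/397) = +(397/23).
Reduce top mod 23: now compute (6/23).
Pull out 2: since 23 ≡ 7 (mod 8), (2/23) = +1.
Reciprocity: 3 ≡ 3 and 23 ≡ 3 (mod 4), so (3/23) = −(23/3).
Reduce top mod 3: now compute (2/3).
Pull out 2: since 3 ≡ 3 (mod 8), (2/3) = -1.
Reached (1/3) = 1. Collecting the sign flips along the way, the symbol is +1.

1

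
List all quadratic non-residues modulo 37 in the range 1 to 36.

Square k = 1,…,18 (k and 37−k give the same square):
1²=1, 2²=4, 3²=9, 4²=16, 5²=25, 6²=36, 7²≡12, 8²≡27, 9²≡7, 10²≡26, 11²≡10, 12²≡33, 13²≡21, 14²≡11, 15²≡3, 16²≡34, 17²≡30, 18²≡28 (mod 37).
The residues are {1, 3, 4, 7, 9, 10, 11, 12, 16, 21, 25, 26, 27, 28, 30, 33, 34, 36}; the non-residues are the remaining 18 nonzero classes.

2 5 6 8 13 14 15 17 18 19 20 22 23 24 29 31 32 35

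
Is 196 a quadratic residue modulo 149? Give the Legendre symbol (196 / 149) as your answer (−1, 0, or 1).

1

First reduce: 196 ≡ 47 (mod 149).
Reciprocity: 47 ≡ 3 and 149 ≡ 1 (mod 4), so (47/149) = +(149/47).
Reduce top mod 47: now compute (8/47).
Pull out 2^3: since 47 ≡ 7 (mod 8), (2/47) = +1, so (2/47)^3 = +1.
Reached (1/47) = 1. Collecting the sign flips along the way, the symbol is +1.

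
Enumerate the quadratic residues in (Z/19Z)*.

Square k = 1,…,9 (k and 19−k give the same square):
1²=1, 2²=4, 3²=9, 4²=16, 5²≡6, 6²≡17, 7²≡11, 8²≡7, 9²≡5 (mod 19).
So the quadratic residues mod 19 are {1, 4, 5, 6, 7, 9, 11, 16, 17}.

1 4 5 6 7 9 11 16 17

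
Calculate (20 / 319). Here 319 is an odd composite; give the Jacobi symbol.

Pull out 2^2: since 319 ≡ 7 (mod 8), (2/319) = +1, so (2/319)^2 = +1.
Reciprocity: 5 ≡ 1 and 319 ≡ 3 (mod 4), so (5/319) = +(319/5).
Reduce top mod 5: now compute (4/5).
Pull out 2^2: since 5 ≡ 5 (mod 8), (2/5) = -1, so (2/5)^2 = +1.
Reached (1/5) = 1. Collecting the sign flips along the way, the symbol is +1.

1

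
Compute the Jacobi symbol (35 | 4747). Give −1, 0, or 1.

1

Reciprocity: 35 ≡ 3 and 4747 ≡ 3 (mod 4), so (35/4747) = −(4747/35).
Reduce top mod 35: now compute (22/35).
Pull out 2: since 35 ≡ 3 (mod 8), (2/35) = -1.
Reciprocity: 11 ≡ 3 and 35 ≡ 3 (mod 4), so (11/35) = −(35/11).
Reduce top mod 11: now compute (2/11).
Pull out 2: since 11 ≡ 3 (mod 8), (2/11) = -1.
Reached (1/11) = 1. Collecting the sign flips along the way, the symbol is +1.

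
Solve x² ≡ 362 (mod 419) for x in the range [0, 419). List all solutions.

Since 419 ≡ 3 (mod 4), a square root of 362 is 362^((419+1)/4) = 362^105 mod 419.
Repeated squaring: 362^2≡316, 362^4≡134, 362^8≡358, 362^16≡369, 362^32≡405, 362^64≡196 (mod 419).
362^105 = 362^(64+32+8+1) ≡ 161 (mod 419).
Check: 161² = 25921 ≡ 362 (mod 419). The two roots are 161 and 258.

161, 258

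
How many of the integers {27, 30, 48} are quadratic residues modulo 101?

(27/101) = -1 → non-residue.
(30/101) = +1 → QR.
(48/101) = -1 → non-residue.
Total quadratic residues among the 3: 1.

1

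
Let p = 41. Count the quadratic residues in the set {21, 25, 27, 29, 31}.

(21/41) = +1 → QR.
(25/41) = +1 → QR.
(27/41) = -1 → non-residue.
(29/41) = -1 → non-residue.
(31/41) = +1 → QR.
Total quadratic residues among the 5: 3.

3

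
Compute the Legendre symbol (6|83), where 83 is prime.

Euler's criterion: (6/83) ≡ 6^41 (mod 83).
6^2 ≡ 36 (mod 83)
6^4 ≡ 51 (mod 83)
6^8 ≡ 28 (mod 83)
6^16 ≡ 37 (mod 83)
6^32 ≡ 41 (mod 83)
6^41 = 6^(32+8+1) ≡ 82 (mod 83).
Result is 82 ≡ −1, so (6/83) = −1.

-1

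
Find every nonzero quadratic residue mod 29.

1 4 5 6 7 9 13 16 20 22 23 24 25 28

Square k = 1,…,14 (k and 29−k give the same square):
1²=1, 2²=4, 3²=9, 4²=16, 5²=25, 6²≡7, 7²≡20, 8²≡6, 9²≡23, 10²≡13, 11²≡5, 12²≡28, 13²≡24, 14²≡22 (mod 29).
So the quadratic residues mod 29 are {1, 4, 5, 6, 7, 9, 13, 16, 20, 22, 23, 24, 25, 28}.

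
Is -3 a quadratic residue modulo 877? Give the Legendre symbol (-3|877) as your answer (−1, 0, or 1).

1

Euler's criterion: (-3/877) ≡ 874^438 (mod 877).
874^2 ≡ 9 (mod 877)
874^4 ≡ 81 (mod 877)
874^8 ≡ 422 (mod 877)
874^16 ≡ 53 (mod 877)
874^32 ≡ 178 (mod 877)
874^64 ≡ 112 (mod 877)
874^128 ≡ 266 (mod 877)
874^256 ≡ 596 (mod 877)
874^438 = 874^(256+128+32+16+4+2) ≡ 1 (mod 877).
Result is 1, so (-3/877) = 1.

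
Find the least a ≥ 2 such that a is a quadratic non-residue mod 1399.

(2/1399) = +1, so 2 is a residue.
(3/1399) = −1, so 3 is the smallest positive non-residue mod 1399.

3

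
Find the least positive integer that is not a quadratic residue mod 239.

7

(2/239) = +1, so 2 is a residue.
(3/239) = +1, so 3 is a residue.
(4/239) = +1, so 4 is a residue.
(5/239) = +1, so 5 is a residue.
(6/239) = +1, so 6 is a residue.
(7/239) = −1, so 7 is the smallest positive non-residue mod 239.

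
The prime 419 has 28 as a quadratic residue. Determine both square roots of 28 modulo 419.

Since 419 ≡ 3 (mod 4), a square root of 28 is 28^((419+1)/4) = 28^105 mod 419.
Repeated squaring: 28^2≡365, 28^4≡402, 28^8≡289, 28^16≡140, 28^32≡326, 28^64≡269 (mod 419).
28^105 = 28^(64+32+8+1) ≡ 191 (mod 419).
Check: 191² = 36481 ≡ 28 (mod 419). The two roots are 191 and 228.

191, 228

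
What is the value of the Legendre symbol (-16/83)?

Euler's criterion: (-16/83) ≡ 67^41 (mod 83).
67^2 ≡ 7 (mod 83)
67^4 ≡ 49 (mod 83)
67^8 ≡ 77 (mod 83)
67^16 ≡ 36 (mod 83)
67^32 ≡ 51 (mod 83)
67^41 = 67^(32+8+1) ≡ 82 (mod 83).
Result is 82 ≡ −1, so (-16/83) = −1.

-1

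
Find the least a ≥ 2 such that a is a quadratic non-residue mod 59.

(2/59) = −1, so 2 is the smallest positive non-residue mod 59.

2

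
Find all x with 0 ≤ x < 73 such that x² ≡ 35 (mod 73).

73 ≡ 1 (mod 4), so we find a root by search.
Trying successive values, 20² = 400 ≡ 35 (mod 73). The other root is 73 − 20 = 53.

20, 53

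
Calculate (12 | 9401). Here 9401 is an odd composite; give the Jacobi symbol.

-1

Pull out 2^2: since 9401 ≡ 1 (mod 8), (2/9401) = +1, so (2/9401)^2 = +1.
Reciprocity: 3 ≡ 3 and 9401 ≡ 1 (mod 4), so (3/9401) = +(9401/3).
Reduce top mod 3: now compute (2/3).
Pull out 2: since 3 ≡ 3 (mod 8), (2/3) = -1.
Reached (1/3) = 1. Collecting the sign flips along the way, the symbol is -1.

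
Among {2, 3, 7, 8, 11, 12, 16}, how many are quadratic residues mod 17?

3

(2/17) = +1 → QR.
(3/17) = -1 → non-residue.
(7/17) = -1 → non-residue.
(8/17) = +1 → QR.
(11/17) = -1 → non-residue.
(12/17) = -1 → non-residue.
(16/17) = +1 → QR.
Total quadratic residues among the 7: 3.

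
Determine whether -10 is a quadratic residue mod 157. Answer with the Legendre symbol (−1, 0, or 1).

1

Euler's criterion: (-10/157) ≡ 147^78 (mod 157).
147^2 ≡ 100 (mod 157)
147^4 ≡ 109 (mod 157)
147^8 ≡ 106 (mod 157)
147^16 ≡ 89 (mod 157)
147^32 ≡ 71 (mod 157)
147^64 ≡ 17 (mod 157)
147^78 = 147^(64+8+4+2) ≡ 1 (mod 157).
Result is 1, so (-10/157) = 1.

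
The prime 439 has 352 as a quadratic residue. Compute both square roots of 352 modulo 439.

Since 439 ≡ 3 (mod 4), a square root of 352 is 352^((439+1)/4) = 352^110 mod 439.
Repeated squaring: 352^2≡106, 352^4≡261, 352^8≡76, 352^16≡69, 352^32≡371, 352^64≡234 (mod 439).
352^110 = 352^(64+32+8+4+2) ≡ 319 (mod 439).
Check: 319² = 101761 ≡ 352 (mod 439). The two roots are 120 and 319.

120, 319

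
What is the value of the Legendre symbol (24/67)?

1

Euler's criterion: (24/67) ≡ 24^33 (mod 67).
24^2 ≡ 40 (mod 67)
24^4 ≡ 59 (mod 67)
24^8 ≡ 64 (mod 67)
24^16 ≡ 9 (mod 67)
24^32 ≡ 14 (mod 67)
24^33 = 24^(32+1) ≡ 1 (mod 67).
Result is 1, so (24/67) = 1.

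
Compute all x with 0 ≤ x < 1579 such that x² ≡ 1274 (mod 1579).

Since 1579 ≡ 3 (mod 4), a square root of 1274 is 1274^((1579+1)/4) = 1274^395 mod 1579.
Repeated squaring: 1274^2≡1443, 1274^4≡1127, 1274^8≡613, 1274^16≡1546, 1274^32≡1089, 1274^64≡92, 1274^128≡569, 1274^256≡66 (mod 1579).
1274^395 = 1274^(256+128+8+2+1) ≡ 623 (mod 1579).
Check: 623² = 388129 ≡ 1274 (mod 1579). The two roots are 623 and 956.

623, 956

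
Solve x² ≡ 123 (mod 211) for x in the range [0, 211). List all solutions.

Since 211 ≡ 3 (mod 4), a square root of 123 is 123^((211+1)/4) = 123^53 mod 211.
Repeated squaring: 123^2≡148, 123^4≡171, 123^8≡123, 123^16≡148, 123^32≡171 (mod 211).
123^53 = 123^(32+16+4+1) ≡ 171 (mod 211).
Check: 171² = 29241 ≡ 123 (mod 211). The two roots are 40 and 171.

40, 171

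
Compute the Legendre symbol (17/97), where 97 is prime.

-1

Euler's criterion: (17/97) ≡ 17^48 (mod 97).
17^2 ≡ 95 (mod 97)
17^4 ≡ 4 (mod 97)
17^8 ≡ 16 (mod 97)
17^16 ≡ 62 (mod 97)
17^32 ≡ 61 (mod 97)
17^48 = 17^(32+16) ≡ 96 (mod 97).
Result is 96 ≡ −1, so (17/97) = −1.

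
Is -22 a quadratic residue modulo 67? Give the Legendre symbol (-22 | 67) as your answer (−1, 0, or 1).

First reduce: -22 ≡ 45 (mod 67).
Reciprocity: 45 ≡ 1 and 67 ≡ 3 (mod 4), so (45/67) = +(67/45).
Reduce top mod 45: now compute (22/45).
Pull out 2: since 45 ≡ 5 (mod 8), (2/45) = -1.
Reciprocity: 11 ≡ 3 and 45 ≡ 1 (mod 4), so (11/45) = +(45/11).
Reduce top mod 11: now compute (1/11).
Reached (1/11) = 1. Collecting the sign flips along the way, the symbol is -1.

-1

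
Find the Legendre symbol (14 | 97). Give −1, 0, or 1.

Euler's criterion: (14/97) ≡ 14^48 (mod 97).
14^2 ≡ 2 (mod 97)
14^4 ≡ 4 (mod 97)
14^8 ≡ 16 (mod 97)
14^16 ≡ 62 (mod 97)
14^32 ≡ 61 (mod 97)
14^48 = 14^(32+16) ≡ 96 (mod 97).
Result is 96 ≡ −1, so (14/97) = −1.

-1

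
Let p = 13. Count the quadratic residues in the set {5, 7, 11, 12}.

(5/13) = -1 → non-residue.
(7/13) = -1 → non-residue.
(11/13) = -1 → non-residue.
(12/13) = +1 → QR.
Total quadratic residues among the 4: 1.

1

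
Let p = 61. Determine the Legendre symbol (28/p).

-1

Euler's criterion: (28/61) ≡ 28^30 (mod 61).
28^2 ≡ 52 (mod 61)
28^4 ≡ 20 (mod 61)
28^8 ≡ 34 (mod 61)
28^16 ≡ 58 (mod 61)
28^30 = 28^(16+8+4+2) ≡ 60 (mod 61).
Result is 60 ≡ −1, so (28/61) = −1.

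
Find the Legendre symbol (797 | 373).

Euler's criterion: (797/373) ≡ 51^186 (mod 373).
51^2 ≡ 363 (mod 373)
51^4 ≡ 100 (mod 373)
51^8 ≡ 302 (mod 373)
51^16 ≡ 192 (mod 373)
51^32 ≡ 310 (mod 373)
51^64 ≡ 239 (mod 373)
51^128 ≡ 52 (mod 373)
51^186 = 51^(128+32+16+8+2) ≡ 1 (mod 373).
Result is 1, so (797/373) = 1.

1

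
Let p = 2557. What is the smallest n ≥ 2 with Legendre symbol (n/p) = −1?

(2/2557) = −1, so 2 is the smallest positive non-residue mod 2557.

2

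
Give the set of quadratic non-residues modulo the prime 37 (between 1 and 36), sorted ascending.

Square k = 1,…,18 (k and 37−k give the same square):
1²=1, 2²=4, 3²=9, 4²=16, 5²=25, 6²=36, 7²≡12, 8²≡27, 9²≡7, 10²≡26, 11²≡10, 12²≡33, 13²≡21, 14²≡11, 15²≡3, 16²≡34, 17²≡30, 18²≡28 (mod 37).
The residues are {1, 3, 4, 7, 9, 10, 11, 12, 16, 21, 25, 26, 27, 28, 30, 33, 34, 36}; the non-residues are the remaining 18 nonzero classes.

2, 5, 6, 8, 13, 14, 15, 17, 18, 19, 20, 22, 23, 24, 29, 31, 32, 35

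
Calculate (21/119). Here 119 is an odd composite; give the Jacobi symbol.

0

Reciprocity: 21 ≡ 1 and 119 ≡ 3 (mod 4), so (21/119) = +(119/21).
Reduce top mod 21: now compute (14/21).
Pull out 2: since 21 ≡ 5 (mod 8), (2/21) = -1.
Reciprocity: 7 ≡ 3 and 21 ≡ 1 (mod 4), so (7/21) = +(21/7).
Reduce top mod 7: now compute (0/7).
Top reduces to 0: gcd > 1, so the symbol is 0.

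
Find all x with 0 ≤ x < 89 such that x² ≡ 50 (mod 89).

89 ≡ 1 (mod 4), so we find a root by search.
Trying successive values, 36² = 1296 ≡ 50 (mod 89). The other root is 89 − 36 = 53.

36, 53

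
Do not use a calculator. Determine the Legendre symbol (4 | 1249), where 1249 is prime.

Pull out 2^2: since 1249 ≡ 1 (mod 8), (2/1249) = +1, so (2/1249)^2 = +1.
Reached (1/1249) = 1. Collecting the sign flips along the way, the symbol is +1.

1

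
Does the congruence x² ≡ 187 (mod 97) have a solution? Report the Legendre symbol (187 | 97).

-1

Euler's criterion: (187/97) ≡ 90^48 (mod 97).
90^2 ≡ 49 (mod 97)
90^4 ≡ 73 (mod 97)
90^8 ≡ 91 (mod 97)
90^16 ≡ 36 (mod 97)
90^32 ≡ 35 (mod 97)
90^48 = 90^(32+16) ≡ 96 (mod 97).
Result is 96 ≡ −1, so (187/97) = −1.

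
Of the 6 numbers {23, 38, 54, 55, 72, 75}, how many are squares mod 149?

1

(23/149) = -1 → non-residue.
(38/149) = -1 → non-residue.
(54/149) = +1 → QR.
(55/149) = -1 → non-residue.
(72/149) = -1 → non-residue.
(75/149) = -1 → non-residue.
Total quadratic residues among the 6: 1.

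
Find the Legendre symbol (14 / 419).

-1

Pull out 2: since 419 ≡ 3 (mod 8), (2/419) = -1.
Reciprocity: 7 ≡ 3 and 419 ≡ 3 (mod 4), so (7/419) = −(419/7).
Reduce top mod 7: now compute (6/7).
Pull out 2: since 7 ≡ 7 (mod 8), (2/7) = +1.
Reciprocity: 3 ≡ 3 and 7 ≡ 3 (mod 4), so (3/7) = −(7/3).
Reduce top mod 3: now compute (1/3).
Reached (1/3) = 1. Collecting the sign flips along the way, the symbol is -1.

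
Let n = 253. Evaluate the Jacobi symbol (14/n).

Pull out 2: since 253 ≡ 5 (mod 8), (2/253) = -1.
Reciprocity: 7 ≡ 3 and 253 ≡ 1 (mod 4), so (7/253) = +(253/7).
Reduce top mod 7: now compute (1/7).
Reached (1/7) = 1. Collecting the sign flips along the way, the symbol is -1.

-1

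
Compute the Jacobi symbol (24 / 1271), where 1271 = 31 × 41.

1

Pull out 2^3: since 1271 ≡ 7 (mod 8), (2/1271) = +1, so (2/1271)^3 = +1.
Reciprocity: 3 ≡ 3 and 1271 ≡ 3 (mod 4), so (3/1271) = −(1271/3).
Reduce top mod 3: now compute (2/3).
Pull out 2: since 3 ≡ 3 (mod 8), (2/3) = -1.
Reached (1/3) = 1. Collecting the sign flips along the way, the symbol is +1.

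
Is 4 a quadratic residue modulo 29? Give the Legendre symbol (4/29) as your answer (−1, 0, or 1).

Pull out 2^2: since 29 ≡ 5 (mod 8), (2/29) = -1, so (2/29)^2 = +1.
Reached (1/29) = 1. Collecting the sign flips along the way, the symbol is +1.

1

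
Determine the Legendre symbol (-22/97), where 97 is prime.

1

First reduce: -22 ≡ 75 (mod 97).
Reciprocity: 75 ≡ 3 and 97 ≡ 1 (mod 4), so (75/97) = +(97/75).
Reduce top mod 75: now compute (22/75).
Pull out 2: since 75 ≡ 3 (mod 8), (2/75) = -1.
Reciprocity: 11 ≡ 3 and 75 ≡ 3 (mod 4), so (11/75) = −(75/11).
Reduce top mod 11: now compute (9/11).
Reciprocity: 9 ≡ 1 and 11 ≡ 3 (mod 4), so (9/11) = +(11/9).
Reduce top mod 9: now compute (2/9).
Pull out 2: since 9 ≡ 1 (mod 8), (2/9) = +1.
Reached (1/9) = 1. Collecting the sign flips along the way, the symbol is +1.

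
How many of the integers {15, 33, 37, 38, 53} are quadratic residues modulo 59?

(15/59) = +1 → QR.
(33/59) = -1 → non-residue.
(37/59) = -1 → non-residue.
(38/59) = -1 → non-residue.
(53/59) = +1 → QR.
Total quadratic residues among the 5: 2.

2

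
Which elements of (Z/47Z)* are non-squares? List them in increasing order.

5, 10, 11, 13, 15, 19, 20, 22, 23, 26, 29, 30, 31, 33, 35, 38, 39, 40, 41, 43, 44, 45, 46

Square k = 1,…,23 (k and 47−k give the same square):
1²=1, 2²=4, 3²=9, 4²=16, 5²=25, 6²=36, 7²≡2, 8²≡17, 9²≡34, 10²≡6, 11²≡27, 12²≡3, 13²≡28, 14²≡8, 15²≡37, 16²≡21, 17²≡7, 18²≡42, 19²≡32, 20²≡24, 21²≡18, 22²≡14, 23²≡12 (mod 47).
The residues are {1, 2, 3, 4, 6, 7, 8, 9, 12, 14, 16, 17, 18, 21, 24, 25, 27, 28, 32, 34, 36, 37, 42}; the non-residues are the remaining 23 nonzero classes.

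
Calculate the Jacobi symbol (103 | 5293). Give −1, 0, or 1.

Reciprocity: 103 ≡ 3 and 5293 ≡ 1 (mod 4), so (103/5293) = +(5293/103).
Reduce top mod 103: now compute (40/103).
Pull out 2^3: since 103 ≡ 7 (mod 8), (2/103) = +1, so (2/103)^3 = +1.
Reciprocity: 5 ≡ 1 and 103 ≡ 3 (mod 4), so (5/103) = +(103/5).
Reduce top mod 5: now compute (3/5).
Reciprocity: 3 ≡ 3 and 5 ≡ 1 (mod 4), so (3/5) = +(5/3).
Reduce top mod 3: now compute (2/3).
Pull out 2: since 3 ≡ 3 (mod 8), (2/3) = -1.
Reached (1/3) = 1. Collecting the sign flips along the way, the symbol is -1.

-1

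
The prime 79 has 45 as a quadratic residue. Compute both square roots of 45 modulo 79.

19, 60

Since 79 ≡ 3 (mod 4), a square root of 45 is 45^((79+1)/4) = 45^20 mod 79.
Repeated squaring: 45^2≡50, 45^4≡51, 45^8≡73, 45^16≡36 (mod 79).
45^20 = 45^(16+4) ≡ 19 (mod 79).
Check: 19² = 361 ≡ 45 (mod 79). The two roots are 19 and 60.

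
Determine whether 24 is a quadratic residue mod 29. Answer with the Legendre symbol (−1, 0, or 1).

Pull out 2^3: since 29 ≡ 5 (mod 8), (2/29) = -1, so (2/29)^3 = -1.
Reciprocity: 3 ≡ 3 and 29 ≡ 1 (mod 4), so (3/29) = +(29/3).
Reduce top mod 3: now compute (2/3).
Pull out 2: since 3 ≡ 3 (mod 8), (2/3) = -1.
Reached (1/3) = 1. Collecting the sign flips along the way, the symbol is +1.

1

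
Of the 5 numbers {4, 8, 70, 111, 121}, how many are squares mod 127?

4

(4/127) = +1 → QR.
(8/127) = +1 → QR.
(70/127) = +1 → QR.
(111/127) = -1 → non-residue.
(121/127) = +1 → QR.
Total quadratic residues among the 5: 4.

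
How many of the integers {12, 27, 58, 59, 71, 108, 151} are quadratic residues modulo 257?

(12/257) = -1 → non-residue.
(27/257) = -1 → non-residue.
(58/257) = +1 → QR.
(59/257) = +1 → QR.
(71/257) = -1 → non-residue.
(108/257) = -1 → non-residue.
(151/257) = -1 → non-residue.
Total quadratic residues among the 7: 2.

2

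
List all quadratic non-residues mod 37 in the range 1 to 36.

2,5,6,8,13,14,15,17,18,19,20,22,23,24,29,31,32,35

Square k = 1,…,18 (k and 37−k give the same square):
1²=1, 2²=4, 3²=9, 4²=16, 5²=25, 6²=36, 7²≡12, 8²≡27, 9²≡7, 10²≡26, 11²≡10, 12²≡33, 13²≡21, 14²≡11, 15²≡3, 16²≡34, 17²≡30, 18²≡28 (mod 37).
The residues are {1, 3, 4, 7, 9, 10, 11, 12, 16, 21, 25, 26, 27, 28, 30, 33, 34, 36}; the non-residues are the remaining 18 nonzero classes.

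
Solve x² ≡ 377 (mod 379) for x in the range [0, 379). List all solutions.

Since 379 ≡ 3 (mod 4), a square root of 377 is 377^((379+1)/4) = 377^95 mod 379.
Repeated squaring: 377^2≡4, 377^4≡16, 377^8≡256, 377^16≡348, 377^32≡203, 377^64≡277 (mod 379).
377^95 = 377^(64+16+8+4+2+1) ≡ 120 (mod 379).
Check: 120² = 14400 ≡ 377 (mod 379). The two roots are 120 and 259.

120, 259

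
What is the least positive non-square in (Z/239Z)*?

(2/239) = +1, so 2 is a residue.
(3/239) = +1, so 3 is a residue.
(4/239) = +1, so 4 is a residue.
(5/239) = +1, so 5 is a residue.
(6/239) = +1, so 6 is a residue.
(7/239) = −1, so 7 is the smallest positive non-residue mod 239.

7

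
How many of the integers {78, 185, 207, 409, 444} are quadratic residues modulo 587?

3

(78/587) = +1 → QR.
(185/587) = +1 → QR.
(207/587) = -1 → non-residue.
(409/587) = +1 → QR.
(444/587) = -1 → non-residue.
Total quadratic residues among the 5: 3.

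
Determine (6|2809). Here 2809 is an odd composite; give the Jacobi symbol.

Pull out 2: since 2809 ≡ 1 (mod 8), (2/2809) = +1.
Reciprocity: 3 ≡ 3 and 2809 ≡ 1 (mod 4), so (3/2809) = +(2809/3).
Reduce top mod 3: now compute (1/3).
Reached (1/3) = 1. Collecting the sign flips along the way, the symbol is +1.

1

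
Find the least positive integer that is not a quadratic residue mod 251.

2

(2/251) = −1, so 2 is the smallest positive non-residue mod 251.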